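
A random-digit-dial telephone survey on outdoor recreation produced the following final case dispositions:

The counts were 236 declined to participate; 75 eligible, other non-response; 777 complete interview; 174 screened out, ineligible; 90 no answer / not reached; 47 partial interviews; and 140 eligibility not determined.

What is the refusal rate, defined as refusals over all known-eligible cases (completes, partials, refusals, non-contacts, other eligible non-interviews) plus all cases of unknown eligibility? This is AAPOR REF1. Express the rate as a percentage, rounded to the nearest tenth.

Numerator → 236
Denom → 777 + 47 + 236 + 90 + 75 + 140 = 1365
REF1 = 236 / 1365 = 0.1729

17.3%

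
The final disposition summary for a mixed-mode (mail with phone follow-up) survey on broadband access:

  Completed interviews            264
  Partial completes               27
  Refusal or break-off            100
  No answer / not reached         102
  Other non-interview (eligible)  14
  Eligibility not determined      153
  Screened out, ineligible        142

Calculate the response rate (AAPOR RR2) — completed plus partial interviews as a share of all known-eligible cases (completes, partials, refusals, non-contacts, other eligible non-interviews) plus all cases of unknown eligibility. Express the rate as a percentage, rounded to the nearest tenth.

Top = 264 + 27 = 291
Base = 264 + 27 + 100 + 102 + 14 + 153 = 660
RR2 = 291 / 660 = 0.4409

44.1%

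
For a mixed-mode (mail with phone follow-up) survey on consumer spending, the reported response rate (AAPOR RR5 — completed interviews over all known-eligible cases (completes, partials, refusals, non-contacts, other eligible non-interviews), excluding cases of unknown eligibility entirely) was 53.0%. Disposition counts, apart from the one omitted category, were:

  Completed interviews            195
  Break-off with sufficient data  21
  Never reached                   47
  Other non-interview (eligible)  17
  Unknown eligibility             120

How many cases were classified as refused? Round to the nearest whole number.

88

RR5 = 195 / D = 0.530
D = 195 / 0.530 = 367.9
Other denominator terms total 280
refused = 367.9 − 280 ≈ 88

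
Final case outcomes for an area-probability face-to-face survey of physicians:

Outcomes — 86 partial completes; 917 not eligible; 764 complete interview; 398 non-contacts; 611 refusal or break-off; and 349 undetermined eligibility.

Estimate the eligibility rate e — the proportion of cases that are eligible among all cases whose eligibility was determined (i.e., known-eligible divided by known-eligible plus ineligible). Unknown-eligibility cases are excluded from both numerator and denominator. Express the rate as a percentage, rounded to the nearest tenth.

67.0%

Eligible (known) → 764 + 86 + 611 + 398 = 1859
e = 1859 / (1859 + 917) = 1859 / 2776 = 0.6697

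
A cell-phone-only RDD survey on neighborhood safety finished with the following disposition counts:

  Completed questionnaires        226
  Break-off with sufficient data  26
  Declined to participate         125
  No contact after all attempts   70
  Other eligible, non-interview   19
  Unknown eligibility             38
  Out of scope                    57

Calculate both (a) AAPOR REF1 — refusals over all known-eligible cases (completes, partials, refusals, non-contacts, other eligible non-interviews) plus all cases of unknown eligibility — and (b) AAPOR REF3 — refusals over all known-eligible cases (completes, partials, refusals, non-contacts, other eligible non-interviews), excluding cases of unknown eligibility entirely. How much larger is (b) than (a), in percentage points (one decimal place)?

Numerator → 125
Base → 226 + 26 + 125 + 70 + 19 + 38 = 504
REF1 = 125 / 504 = 0.2480
Base → 226 + 26 + 125 + 70 + 19 = 466
REF3 = 125 / 466 = 0.2682
Difference = 26.82 − 24.80 = 2.02 percentage points

2.0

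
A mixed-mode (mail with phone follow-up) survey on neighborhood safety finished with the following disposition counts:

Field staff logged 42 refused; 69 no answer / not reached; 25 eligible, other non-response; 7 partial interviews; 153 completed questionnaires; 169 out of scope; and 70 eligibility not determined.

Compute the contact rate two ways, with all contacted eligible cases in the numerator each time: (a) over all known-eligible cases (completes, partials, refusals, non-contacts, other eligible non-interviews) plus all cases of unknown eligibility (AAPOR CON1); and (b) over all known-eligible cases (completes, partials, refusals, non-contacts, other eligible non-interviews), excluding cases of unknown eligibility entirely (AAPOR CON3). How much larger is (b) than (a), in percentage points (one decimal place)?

Num → 153 + 7 + 42 + 25 = 227
Base → 153 + 7 + 42 + 69 + 25 + 70 = 366
CON1 = 227 / 366 = 0.6202
Base → 153 + 7 + 42 + 69 + 25 = 296
CON3 = 227 / 296 = 0.7669
Difference = 76.69 − 62.02 = 14.67 percentage points

14.7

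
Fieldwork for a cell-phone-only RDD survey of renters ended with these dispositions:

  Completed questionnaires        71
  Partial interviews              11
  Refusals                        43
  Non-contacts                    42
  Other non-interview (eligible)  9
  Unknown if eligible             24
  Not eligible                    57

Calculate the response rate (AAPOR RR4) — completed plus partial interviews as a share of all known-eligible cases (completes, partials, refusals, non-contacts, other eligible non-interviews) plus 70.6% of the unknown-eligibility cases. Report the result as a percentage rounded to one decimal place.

Top: 71 + 11 = 82
Known eligible: 71 + 11 + 43 + 42 + 9 = 176
Estimated eligible among unknowns: 0.7060 × 24 = 16.94
Denom: 176 + 16.94 = 192.94
RR4 = 82 / 192.94 = 0.4250

42.5%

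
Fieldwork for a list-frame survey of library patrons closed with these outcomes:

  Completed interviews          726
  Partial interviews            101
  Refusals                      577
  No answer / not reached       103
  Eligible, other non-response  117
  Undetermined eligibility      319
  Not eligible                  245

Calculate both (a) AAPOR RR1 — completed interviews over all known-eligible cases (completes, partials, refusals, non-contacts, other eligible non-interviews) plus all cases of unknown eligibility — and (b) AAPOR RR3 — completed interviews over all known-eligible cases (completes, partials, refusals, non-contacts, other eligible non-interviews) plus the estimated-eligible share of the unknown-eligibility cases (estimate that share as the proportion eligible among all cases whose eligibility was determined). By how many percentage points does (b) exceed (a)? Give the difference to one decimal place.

Num → 726
Denom → 726 + 101 + 577 + 103 + 117 + 319 = 1943
RR1 = 726 / 1943 = 0.3736
Known eligible → 726 + 101 + 577 + 103 + 117 = 1624
e = 1624 / (1624 + 245) = 1624 / 1869 = 0.8689
e × U → 0.8689 × 319 = 277.18
Denom → 1624 + 277.18 = 1901.18
RR3 = 726 / 1901.18 = 0.3819
Difference = 38.19 − 37.36 = 0.83 percentage points

0.8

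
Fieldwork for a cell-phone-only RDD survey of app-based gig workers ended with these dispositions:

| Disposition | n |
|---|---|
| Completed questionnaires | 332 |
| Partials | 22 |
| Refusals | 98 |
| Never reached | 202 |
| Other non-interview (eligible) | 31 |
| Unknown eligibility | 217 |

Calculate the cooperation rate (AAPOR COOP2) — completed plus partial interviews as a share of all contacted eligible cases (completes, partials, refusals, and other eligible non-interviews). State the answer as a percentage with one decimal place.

73.3%

Numerator → 332 + 22 = 354
Denom → 332 + 22 + 98 + 31 = 483
COOP2 = 354 / 483 = 0.7329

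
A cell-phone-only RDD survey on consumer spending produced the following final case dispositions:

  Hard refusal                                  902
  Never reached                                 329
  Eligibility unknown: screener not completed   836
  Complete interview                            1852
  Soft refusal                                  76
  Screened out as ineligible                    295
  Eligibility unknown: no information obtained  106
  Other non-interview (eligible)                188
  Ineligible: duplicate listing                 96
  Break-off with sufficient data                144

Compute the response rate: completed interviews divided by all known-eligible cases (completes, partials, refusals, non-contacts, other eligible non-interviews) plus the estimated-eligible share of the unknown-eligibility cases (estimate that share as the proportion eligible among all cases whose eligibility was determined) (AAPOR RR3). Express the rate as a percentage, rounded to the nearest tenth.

42.7%

Refusals = 902 + 76 = 978
Eligibility not determined = 836 + 106 = 942
Out of scope = 295 + 96 = 391
Top: 1852
Known eligible: 1852 + 144 + 978 + 329 + 188 = 3491
e = 3491 / (3491 + 391) = 3491 / 3882 = 0.8993
e × U: 0.8993 × 942 = 847.14
Denom: 3491 + 847.14 = 4338.14
RR3 = 1852 / 4338.14 = 0.4269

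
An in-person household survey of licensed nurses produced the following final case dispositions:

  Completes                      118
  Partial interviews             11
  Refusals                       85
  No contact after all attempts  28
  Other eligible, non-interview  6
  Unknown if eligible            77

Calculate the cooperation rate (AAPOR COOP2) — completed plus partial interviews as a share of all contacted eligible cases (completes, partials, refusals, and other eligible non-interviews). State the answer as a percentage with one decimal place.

Numerator → 118 + 11 = 129
Denominator → 118 + 11 + 85 + 6 = 220
COOP2 = 129 / 220 = 0.5864

58.6%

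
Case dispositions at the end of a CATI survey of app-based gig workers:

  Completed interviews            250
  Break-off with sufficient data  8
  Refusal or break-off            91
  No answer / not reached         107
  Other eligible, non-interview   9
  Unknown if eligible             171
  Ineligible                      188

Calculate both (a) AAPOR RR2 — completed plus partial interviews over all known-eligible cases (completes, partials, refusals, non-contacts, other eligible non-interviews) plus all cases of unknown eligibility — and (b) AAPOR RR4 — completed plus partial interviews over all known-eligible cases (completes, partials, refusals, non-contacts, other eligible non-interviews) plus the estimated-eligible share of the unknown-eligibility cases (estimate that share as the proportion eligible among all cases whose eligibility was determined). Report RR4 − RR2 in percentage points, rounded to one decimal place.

Num: 250 + 8 = 258
Denom: 250 + 8 + 91 + 107 + 9 + 171 = 636
RR2 = 258 / 636 = 0.4057
Known eligible: 250 + 8 + 91 + 107 + 9 = 465
e = 465 / (465 + 188) = 465 / 653 = 0.7121
Eligible share of unknowns: 0.7121 × 171 = 121.77
Denom: 465 + 121.77 = 586.77
RR4 = 258 / 586.77 = 0.4397
Difference = 43.97 − 40.57 = 3.40 percentage points

3.4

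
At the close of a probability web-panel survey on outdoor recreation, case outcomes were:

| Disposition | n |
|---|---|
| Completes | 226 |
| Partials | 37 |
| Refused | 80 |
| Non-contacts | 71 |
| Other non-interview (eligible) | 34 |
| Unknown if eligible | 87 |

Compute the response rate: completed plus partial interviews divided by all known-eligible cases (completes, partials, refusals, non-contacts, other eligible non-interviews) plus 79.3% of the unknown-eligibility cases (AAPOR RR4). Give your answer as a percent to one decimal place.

Numerator: 226 + 37 = 263
Eligible (known): 226 + 37 + 80 + 71 + 34 = 448
e × U: 0.7930 × 87 = 68.99
Denom: 448 + 68.99 = 516.99
RR4 = 263 / 516.99 = 0.5087

50.9%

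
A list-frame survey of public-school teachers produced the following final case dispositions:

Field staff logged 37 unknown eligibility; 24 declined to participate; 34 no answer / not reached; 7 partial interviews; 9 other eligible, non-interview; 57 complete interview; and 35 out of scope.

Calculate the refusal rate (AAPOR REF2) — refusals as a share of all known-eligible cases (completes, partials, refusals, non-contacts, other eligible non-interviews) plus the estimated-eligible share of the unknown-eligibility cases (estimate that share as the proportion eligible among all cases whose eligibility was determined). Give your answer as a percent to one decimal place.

15.0%

Top → 24
Known eligible → 57 + 7 + 24 + 34 + 9 = 131
e = 131 / (131 + 35) = 131 / 166 = 0.7892
e × U → 0.7892 × 37 = 29.20
Base → 131 + 29.20 = 160.20
REF2 = 24 / 160.20 = 0.1498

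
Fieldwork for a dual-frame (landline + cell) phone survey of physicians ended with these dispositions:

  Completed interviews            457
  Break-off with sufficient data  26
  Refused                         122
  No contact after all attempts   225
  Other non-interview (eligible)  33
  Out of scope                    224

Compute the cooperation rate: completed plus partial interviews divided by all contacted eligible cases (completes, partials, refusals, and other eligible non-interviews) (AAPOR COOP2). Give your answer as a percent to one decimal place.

75.7%

Numerator: 457 + 26 = 483
Denom: 457 + 26 + 122 + 33 = 638
COOP2 = 483 / 638 = 0.7571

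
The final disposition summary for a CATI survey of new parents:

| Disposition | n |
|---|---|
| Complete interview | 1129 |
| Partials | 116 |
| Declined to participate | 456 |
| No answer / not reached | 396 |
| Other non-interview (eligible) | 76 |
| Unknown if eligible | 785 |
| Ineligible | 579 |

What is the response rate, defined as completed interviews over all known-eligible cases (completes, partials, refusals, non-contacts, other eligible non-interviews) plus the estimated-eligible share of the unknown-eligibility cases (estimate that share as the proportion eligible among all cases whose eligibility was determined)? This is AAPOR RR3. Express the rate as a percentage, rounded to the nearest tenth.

Numerator → 1129
Known eligible → 1129 + 116 + 456 + 396 + 76 = 2173
e = 2173 / (2173 + 579) = 2173 / 2752 = 0.7896
e × U → 0.7896 × 785 = 619.84
Base → 2173 + 619.84 = 2792.84
RR3 = 1129 / 2792.84 = 0.4042

40.4%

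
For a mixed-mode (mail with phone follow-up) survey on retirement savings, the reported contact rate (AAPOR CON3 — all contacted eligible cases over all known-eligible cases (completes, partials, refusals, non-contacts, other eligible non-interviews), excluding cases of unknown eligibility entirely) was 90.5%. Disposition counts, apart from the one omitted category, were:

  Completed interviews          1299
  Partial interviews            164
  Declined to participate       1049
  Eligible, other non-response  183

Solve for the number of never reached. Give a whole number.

Top → 1299 + 164 + 1049 + 183 = 2695
CON3 = 2695 / D = 0.905
D = 2695 / 0.905 = 2977.9
Other denominator terms total 2695
never reached = 2977.9 − 2695 ≈ 283

283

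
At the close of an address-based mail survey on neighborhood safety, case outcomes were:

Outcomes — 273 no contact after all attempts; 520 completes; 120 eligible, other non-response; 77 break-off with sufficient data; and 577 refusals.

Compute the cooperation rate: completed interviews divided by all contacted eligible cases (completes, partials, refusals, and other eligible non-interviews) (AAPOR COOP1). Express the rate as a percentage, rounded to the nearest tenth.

40.2%

Num: 520
Denominator: 520 + 77 + 577 + 120 = 1294
COOP1 = 520 / 1294 = 0.4019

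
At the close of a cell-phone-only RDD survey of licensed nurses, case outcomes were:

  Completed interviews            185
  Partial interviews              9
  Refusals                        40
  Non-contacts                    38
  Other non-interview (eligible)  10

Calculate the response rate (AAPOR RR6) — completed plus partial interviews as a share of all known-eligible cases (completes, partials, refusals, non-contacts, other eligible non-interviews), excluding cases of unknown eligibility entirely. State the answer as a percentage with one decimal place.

68.8%

Numerator → 185 + 9 = 194
Denominator → 185 + 9 + 40 + 38 + 10 = 282
RR6 = 194 / 282 = 0.6879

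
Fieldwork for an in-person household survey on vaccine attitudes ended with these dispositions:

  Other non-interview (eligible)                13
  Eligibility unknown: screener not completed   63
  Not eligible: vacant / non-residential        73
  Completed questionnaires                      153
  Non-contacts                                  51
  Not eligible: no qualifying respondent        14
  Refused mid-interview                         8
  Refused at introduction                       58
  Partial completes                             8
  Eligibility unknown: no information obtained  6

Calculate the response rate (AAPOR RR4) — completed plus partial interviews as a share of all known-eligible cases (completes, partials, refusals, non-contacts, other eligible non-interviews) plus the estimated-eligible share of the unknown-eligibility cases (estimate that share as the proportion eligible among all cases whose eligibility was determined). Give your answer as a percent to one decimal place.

Refused = 58 + 8 = 66
Eligibility not determined = 63 + 6 = 69
Ineligible = 14 + 73 = 87
Numerator → 153 + 8 = 161
Known eligible → 153 + 8 + 66 + 51 + 13 = 291
e = 291 / (291 + 87) = 291 / 378 = 0.7698
Estimated eligible among unknowns → 0.7698 × 69 = 53.12
Denominator → 291 + 53.12 = 344.12
RR4 = 161 / 344.12 = 0.4679

46.8%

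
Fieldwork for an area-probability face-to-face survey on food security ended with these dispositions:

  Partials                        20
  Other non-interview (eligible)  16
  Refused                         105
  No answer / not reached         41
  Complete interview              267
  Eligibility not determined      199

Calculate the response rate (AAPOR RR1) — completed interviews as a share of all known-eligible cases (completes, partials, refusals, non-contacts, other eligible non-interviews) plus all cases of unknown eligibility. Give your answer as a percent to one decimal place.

Top = 267
Denom = 267 + 20 + 105 + 41 + 16 + 199 = 648
RR1 = 267 / 648 = 0.4120

41.2%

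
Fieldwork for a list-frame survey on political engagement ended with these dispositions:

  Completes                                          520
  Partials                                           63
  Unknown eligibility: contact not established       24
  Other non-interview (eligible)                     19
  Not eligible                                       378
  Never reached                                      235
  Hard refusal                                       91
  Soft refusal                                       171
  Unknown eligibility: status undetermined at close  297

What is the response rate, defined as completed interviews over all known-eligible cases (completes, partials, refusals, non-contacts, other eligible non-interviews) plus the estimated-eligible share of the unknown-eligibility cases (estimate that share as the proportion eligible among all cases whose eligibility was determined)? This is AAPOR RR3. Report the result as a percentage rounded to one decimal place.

Declined to participate = 91 + 171 = 262
Unknown eligibility = 24 + 297 = 321
Numerator: 520
Determined eligible: 520 + 63 + 262 + 235 + 19 = 1099
e = 1099 / (1099 + 378) = 1099 / 1477 = 0.7441
Eligible share of unknowns: 0.7441 × 321 = 238.86
Denom: 1099 + 238.86 = 1337.86
RR3 = 520 / 1337.86 = 0.3887

38.9%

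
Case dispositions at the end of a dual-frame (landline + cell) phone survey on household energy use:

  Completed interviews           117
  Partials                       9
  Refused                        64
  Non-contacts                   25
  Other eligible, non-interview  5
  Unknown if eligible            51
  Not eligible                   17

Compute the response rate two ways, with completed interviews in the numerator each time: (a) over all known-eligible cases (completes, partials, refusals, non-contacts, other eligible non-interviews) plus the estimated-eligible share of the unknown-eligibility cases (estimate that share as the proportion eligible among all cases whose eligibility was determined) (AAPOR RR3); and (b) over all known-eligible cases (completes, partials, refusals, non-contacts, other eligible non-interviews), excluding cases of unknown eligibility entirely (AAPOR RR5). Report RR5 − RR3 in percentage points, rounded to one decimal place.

Num → 117
Eligible (known) → 117 + 9 + 64 + 25 + 5 = 220
e = 220 / (220 + 17) = 220 / 237 = 0.9283
Eligible share of unknowns → 0.9283 × 51 = 47.34
Base → 220 + 47.34 = 267.34
RR3 = 117 / 267.34 = 0.4376
Base → 117 + 9 + 64 + 25 + 5 = 220
RR5 = 117 / 220 = 0.5318
Difference = 53.18 − 43.76 = 9.42 percentage points

9.4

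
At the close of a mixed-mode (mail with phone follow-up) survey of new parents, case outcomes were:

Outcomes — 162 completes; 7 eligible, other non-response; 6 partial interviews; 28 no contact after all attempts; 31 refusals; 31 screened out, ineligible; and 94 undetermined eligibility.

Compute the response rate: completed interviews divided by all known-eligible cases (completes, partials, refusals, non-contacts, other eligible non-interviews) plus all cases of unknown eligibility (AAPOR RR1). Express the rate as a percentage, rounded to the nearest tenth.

49.4%

Numerator → 162
Denominator → 162 + 6 + 31 + 28 + 7 + 94 = 328
RR1 = 162 / 328 = 0.4939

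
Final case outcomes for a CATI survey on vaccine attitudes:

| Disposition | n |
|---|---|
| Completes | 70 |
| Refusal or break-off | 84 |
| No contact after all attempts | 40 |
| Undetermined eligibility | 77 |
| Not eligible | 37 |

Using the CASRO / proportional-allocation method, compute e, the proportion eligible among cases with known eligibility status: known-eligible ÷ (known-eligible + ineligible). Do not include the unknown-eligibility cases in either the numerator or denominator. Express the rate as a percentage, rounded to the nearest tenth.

Known eligible → 70 + 84 + 40 = 194
e = 194 / (194 + 37) = 194 / 231 = 0.8398

84.0%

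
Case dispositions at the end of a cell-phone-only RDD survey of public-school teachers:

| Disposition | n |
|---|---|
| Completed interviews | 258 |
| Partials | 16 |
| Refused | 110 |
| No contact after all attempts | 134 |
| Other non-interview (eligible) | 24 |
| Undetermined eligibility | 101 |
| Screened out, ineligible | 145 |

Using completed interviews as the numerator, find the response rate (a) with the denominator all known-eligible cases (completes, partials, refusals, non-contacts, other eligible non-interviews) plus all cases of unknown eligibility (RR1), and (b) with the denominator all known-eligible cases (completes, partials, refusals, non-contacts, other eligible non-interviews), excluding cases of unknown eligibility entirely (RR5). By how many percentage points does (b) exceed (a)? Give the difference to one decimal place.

Numerator → 258
Denom → 258 + 16 + 110 + 134 + 24 + 101 = 643
RR1 = 258 / 643 = 0.4012
Denom → 258 + 16 + 110 + 134 + 24 = 542
RR5 = 258 / 542 = 0.4760
Difference = 47.60 − 40.12 = 7.48 percentage points

7.5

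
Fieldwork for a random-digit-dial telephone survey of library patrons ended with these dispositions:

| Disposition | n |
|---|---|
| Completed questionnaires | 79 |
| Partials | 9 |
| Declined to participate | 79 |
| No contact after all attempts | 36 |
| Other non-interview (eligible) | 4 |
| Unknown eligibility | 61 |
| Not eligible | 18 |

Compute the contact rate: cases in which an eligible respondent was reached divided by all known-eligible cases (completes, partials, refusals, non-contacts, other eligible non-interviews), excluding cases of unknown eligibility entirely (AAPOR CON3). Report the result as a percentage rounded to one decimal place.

82.6%

Numerator: 79 + 9 + 79 + 4 = 171
Denom: 79 + 9 + 79 + 36 + 4 = 207
CON3 = 171 / 207 = 0.8261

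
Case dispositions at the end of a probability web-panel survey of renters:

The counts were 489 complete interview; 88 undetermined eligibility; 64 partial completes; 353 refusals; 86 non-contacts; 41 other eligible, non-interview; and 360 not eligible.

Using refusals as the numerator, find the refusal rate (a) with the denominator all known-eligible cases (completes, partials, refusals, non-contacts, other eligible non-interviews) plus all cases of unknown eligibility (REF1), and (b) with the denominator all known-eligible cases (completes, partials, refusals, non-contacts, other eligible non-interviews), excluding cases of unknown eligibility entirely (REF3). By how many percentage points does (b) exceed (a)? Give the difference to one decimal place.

Num: 353
Denom: 489 + 64 + 353 + 86 + 41 + 88 = 1121
REF1 = 353 / 1121 = 0.3149
Denom: 489 + 64 + 353 + 86 + 41 = 1033
REF3 = 353 / 1033 = 0.3417
Difference = 34.17 − 31.49 = 2.68 percentage points

2.7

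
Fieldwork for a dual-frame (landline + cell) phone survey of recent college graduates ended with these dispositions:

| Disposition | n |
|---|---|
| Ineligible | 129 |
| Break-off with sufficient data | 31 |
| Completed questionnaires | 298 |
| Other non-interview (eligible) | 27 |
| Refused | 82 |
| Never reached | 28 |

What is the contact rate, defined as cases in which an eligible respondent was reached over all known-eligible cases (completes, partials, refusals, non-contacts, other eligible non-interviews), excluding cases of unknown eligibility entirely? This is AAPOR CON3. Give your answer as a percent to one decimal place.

94.0%

Top → 298 + 31 + 82 + 27 = 438
Base → 298 + 31 + 82 + 28 + 27 = 466
CON3 = 438 / 466 = 0.9399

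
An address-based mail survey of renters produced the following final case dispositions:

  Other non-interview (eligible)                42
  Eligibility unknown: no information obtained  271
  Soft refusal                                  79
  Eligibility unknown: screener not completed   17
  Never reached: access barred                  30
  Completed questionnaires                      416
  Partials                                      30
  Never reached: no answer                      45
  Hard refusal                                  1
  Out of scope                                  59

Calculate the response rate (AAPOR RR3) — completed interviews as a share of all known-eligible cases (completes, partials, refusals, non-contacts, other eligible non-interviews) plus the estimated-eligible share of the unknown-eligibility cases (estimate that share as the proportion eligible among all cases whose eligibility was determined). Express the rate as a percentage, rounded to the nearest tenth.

Refusal or break-off = 1 + 79 = 80
No contact after all attempts = 45 + 30 = 75
Unknown eligibility = 17 + 271 = 288
Num: 416
Known eligible: 416 + 30 + 80 + 75 + 42 = 643
e = 643 / (643 + 59) = 643 / 702 = 0.9160
Eligible share of unknowns: 0.9160 × 288 = 263.81
Denominator: 643 + 263.81 = 906.81
RR3 = 416 / 906.81 = 0.4588

45.9%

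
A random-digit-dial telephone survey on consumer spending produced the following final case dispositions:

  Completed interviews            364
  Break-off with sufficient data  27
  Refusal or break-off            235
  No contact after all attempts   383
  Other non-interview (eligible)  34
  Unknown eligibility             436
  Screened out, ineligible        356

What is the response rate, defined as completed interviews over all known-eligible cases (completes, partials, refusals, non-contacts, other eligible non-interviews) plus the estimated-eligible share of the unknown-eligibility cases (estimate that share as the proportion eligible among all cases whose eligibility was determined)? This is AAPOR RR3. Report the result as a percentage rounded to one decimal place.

Numerator → 364
Eligible (known) → 364 + 27 + 235 + 383 + 34 = 1043
e = 1043 / (1043 + 356) = 1043 / 1399 = 0.7455
e × U → 0.7455 × 436 = 325.04
Base → 1043 + 325.04 = 1368.04
RR3 = 364 / 1368.04 = 0.2661

26.6%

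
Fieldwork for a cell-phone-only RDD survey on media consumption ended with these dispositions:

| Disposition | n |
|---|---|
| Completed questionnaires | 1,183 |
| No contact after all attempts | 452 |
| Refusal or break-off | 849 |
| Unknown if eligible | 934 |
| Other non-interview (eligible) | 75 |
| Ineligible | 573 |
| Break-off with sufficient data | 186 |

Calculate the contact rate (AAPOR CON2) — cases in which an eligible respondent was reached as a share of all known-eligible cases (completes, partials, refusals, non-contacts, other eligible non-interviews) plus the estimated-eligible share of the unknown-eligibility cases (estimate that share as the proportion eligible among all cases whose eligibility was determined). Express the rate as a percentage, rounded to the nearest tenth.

Top: 1183 + 186 + 849 + 75 = 2293
Known eligible: 1183 + 186 + 849 + 452 + 75 = 2745
e = 2745 / (2745 + 573) = 2745 / 3318 = 0.8273
Estimated eligible among unknowns: 0.8273 × 934 = 772.70
Denominator: 2745 + 772.70 = 3517.70
CON2 = 2293 / 3517.70 = 0.6518

65.2%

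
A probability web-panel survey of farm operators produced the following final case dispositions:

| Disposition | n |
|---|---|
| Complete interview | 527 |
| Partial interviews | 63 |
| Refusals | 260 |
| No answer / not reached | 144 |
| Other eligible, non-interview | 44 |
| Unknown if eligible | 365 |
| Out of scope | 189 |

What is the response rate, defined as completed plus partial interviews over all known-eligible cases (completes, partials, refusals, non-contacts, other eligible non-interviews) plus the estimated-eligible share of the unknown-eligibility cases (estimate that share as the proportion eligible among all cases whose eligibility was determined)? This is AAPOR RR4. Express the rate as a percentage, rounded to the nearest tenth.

Top → 527 + 63 = 590
Determined eligible → 527 + 63 + 260 + 144 + 44 = 1038
e = 1038 / (1038 + 189) = 1038 / 1227 = 0.8460
e × U → 0.8460 × 365 = 308.79
Base → 1038 + 308.79 = 1346.79
RR4 = 590 / 1346.79 = 0.4381

43.8%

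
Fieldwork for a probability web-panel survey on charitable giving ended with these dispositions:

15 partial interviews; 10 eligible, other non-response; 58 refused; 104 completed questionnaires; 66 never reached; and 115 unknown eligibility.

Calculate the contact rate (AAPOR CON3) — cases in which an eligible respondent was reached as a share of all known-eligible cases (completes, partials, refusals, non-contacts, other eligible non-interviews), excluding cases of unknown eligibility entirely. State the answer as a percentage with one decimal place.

Numerator → 104 + 15 + 58 + 10 = 187
Denominator → 104 + 15 + 58 + 66 + 10 = 253
CON3 = 187 / 253 = 0.7391

73.9%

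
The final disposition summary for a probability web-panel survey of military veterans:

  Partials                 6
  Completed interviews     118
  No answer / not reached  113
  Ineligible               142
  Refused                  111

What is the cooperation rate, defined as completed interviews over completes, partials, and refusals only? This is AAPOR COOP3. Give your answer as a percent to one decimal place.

Top → 118
Denominator → 118 + 6 + 111 = 235
COOP3 = 118 / 235 = 0.5021

50.2%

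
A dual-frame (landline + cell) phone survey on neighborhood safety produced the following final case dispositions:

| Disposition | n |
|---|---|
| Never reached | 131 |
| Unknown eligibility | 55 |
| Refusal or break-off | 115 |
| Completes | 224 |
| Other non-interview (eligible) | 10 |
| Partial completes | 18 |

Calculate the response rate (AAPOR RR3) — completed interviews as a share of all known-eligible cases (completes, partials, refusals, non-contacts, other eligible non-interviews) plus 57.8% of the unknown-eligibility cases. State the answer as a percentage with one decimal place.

42.3%

Top = 224
Known eligible = 224 + 18 + 115 + 131 + 10 = 498
e × U = 0.5780 × 55 = 31.79
Denominator = 498 + 31.79 = 529.79
RR3 = 224 / 529.79 = 0.4228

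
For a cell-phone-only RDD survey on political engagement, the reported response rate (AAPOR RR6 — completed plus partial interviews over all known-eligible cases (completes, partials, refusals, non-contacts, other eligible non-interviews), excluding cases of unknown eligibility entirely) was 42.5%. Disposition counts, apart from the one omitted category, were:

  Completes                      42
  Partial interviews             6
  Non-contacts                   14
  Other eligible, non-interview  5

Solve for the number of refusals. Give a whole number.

46

Top → 42 + 6 = 48
RR6 = 48 / D = 0.425
D = 48 / 0.425 = 112.9
Other denominator terms total 67
refusals = 112.9 − 67 ≈ 46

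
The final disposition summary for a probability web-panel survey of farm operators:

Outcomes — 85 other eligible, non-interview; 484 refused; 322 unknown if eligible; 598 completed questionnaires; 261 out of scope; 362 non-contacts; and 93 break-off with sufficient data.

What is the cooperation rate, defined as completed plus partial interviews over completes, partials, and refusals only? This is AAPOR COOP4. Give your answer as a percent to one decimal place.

58.8%

Num = 598 + 93 = 691
Denominator = 598 + 93 + 484 = 1175
COOP4 = 691 / 1175 = 0.5881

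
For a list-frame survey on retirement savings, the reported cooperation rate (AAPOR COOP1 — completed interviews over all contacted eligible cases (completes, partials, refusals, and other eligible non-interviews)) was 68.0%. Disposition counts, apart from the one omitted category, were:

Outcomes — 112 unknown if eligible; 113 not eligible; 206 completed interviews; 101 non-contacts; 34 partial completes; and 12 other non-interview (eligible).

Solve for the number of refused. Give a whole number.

COOP1 = 206 / D = 0.680
D = 206 / 0.680 = 302.9
Remaining denominator categories sum to 252
refused = 302.9 − 252 ≈ 51

51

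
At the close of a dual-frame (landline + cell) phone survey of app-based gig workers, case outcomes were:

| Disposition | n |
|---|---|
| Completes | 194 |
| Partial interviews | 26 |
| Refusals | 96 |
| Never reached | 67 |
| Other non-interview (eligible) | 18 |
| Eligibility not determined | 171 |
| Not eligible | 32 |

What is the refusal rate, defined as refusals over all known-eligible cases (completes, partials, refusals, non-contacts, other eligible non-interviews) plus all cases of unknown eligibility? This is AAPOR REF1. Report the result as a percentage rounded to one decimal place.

Top: 96
Denominator: 194 + 26 + 96 + 67 + 18 + 171 = 572
REF1 = 96 / 572 = 0.1678

16.8%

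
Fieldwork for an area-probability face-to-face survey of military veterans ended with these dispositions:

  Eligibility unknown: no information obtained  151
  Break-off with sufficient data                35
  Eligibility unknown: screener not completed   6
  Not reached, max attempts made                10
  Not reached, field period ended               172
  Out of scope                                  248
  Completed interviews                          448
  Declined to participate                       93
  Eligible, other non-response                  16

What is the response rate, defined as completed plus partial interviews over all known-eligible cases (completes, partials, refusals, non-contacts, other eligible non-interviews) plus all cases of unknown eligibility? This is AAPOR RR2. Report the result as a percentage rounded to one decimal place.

Non-contacts = 172 + 10 = 182
Undetermined eligibility = 6 + 151 = 157
Top → 448 + 35 = 483
Base → 448 + 35 + 93 + 182 + 16 + 157 = 931
RR2 = 483 / 931 = 0.5188

51.9%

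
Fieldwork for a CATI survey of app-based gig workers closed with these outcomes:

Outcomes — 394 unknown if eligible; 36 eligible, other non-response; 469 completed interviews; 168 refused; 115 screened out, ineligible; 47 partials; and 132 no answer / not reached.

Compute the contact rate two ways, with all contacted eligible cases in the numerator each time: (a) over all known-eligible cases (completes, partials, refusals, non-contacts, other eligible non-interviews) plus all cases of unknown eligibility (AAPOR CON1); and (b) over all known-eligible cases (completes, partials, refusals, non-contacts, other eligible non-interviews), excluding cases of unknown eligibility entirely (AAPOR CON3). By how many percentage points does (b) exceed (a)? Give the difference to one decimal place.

26.7

Numerator = 469 + 47 + 168 + 36 = 720
Denom = 469 + 47 + 168 + 132 + 36 + 394 = 1246
CON1 = 720 / 1246 = 0.5778
Denom = 469 + 47 + 168 + 132 + 36 = 852
CON3 = 720 / 852 = 0.8451
Difference = 84.51 − 57.78 = 26.73 percentage points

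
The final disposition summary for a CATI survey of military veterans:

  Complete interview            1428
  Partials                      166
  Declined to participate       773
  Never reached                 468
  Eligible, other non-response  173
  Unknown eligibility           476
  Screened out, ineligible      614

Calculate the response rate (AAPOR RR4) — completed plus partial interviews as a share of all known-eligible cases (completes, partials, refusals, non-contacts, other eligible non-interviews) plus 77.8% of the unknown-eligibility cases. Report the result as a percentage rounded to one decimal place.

Top: 1428 + 166 = 1594
Determined eligible: 1428 + 166 + 773 + 468 + 173 = 3008
Estimated eligible among unknowns: 0.7780 × 476 = 370.33
Denom: 3008 + 370.33 = 3378.33
RR4 = 1594 / 3378.33 = 0.4718

47.2%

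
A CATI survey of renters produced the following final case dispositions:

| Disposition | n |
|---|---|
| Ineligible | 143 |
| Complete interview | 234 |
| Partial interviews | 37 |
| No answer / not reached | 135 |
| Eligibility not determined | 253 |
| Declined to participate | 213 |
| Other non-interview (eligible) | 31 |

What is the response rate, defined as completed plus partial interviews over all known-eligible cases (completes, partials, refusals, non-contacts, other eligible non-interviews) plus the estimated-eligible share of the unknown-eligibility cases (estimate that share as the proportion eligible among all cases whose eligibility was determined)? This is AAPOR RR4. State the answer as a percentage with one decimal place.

Top → 234 + 37 = 271
Known eligible → 234 + 37 + 213 + 135 + 31 = 650
e = 650 / (650 + 143) = 650 / 793 = 0.8197
e × U → 0.8197 × 253 = 207.38
Denom → 650 + 207.38 = 857.38
RR4 = 271 / 857.38 = 0.3161

31.6%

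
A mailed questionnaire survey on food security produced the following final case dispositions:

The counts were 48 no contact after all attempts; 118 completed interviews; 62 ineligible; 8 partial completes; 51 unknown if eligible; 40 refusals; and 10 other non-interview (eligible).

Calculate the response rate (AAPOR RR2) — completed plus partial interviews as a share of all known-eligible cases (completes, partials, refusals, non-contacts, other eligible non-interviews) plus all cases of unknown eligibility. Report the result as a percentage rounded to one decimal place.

Numerator → 118 + 8 = 126
Base → 118 + 8 + 40 + 48 + 10 + 51 = 275
RR2 = 126 / 275 = 0.4582

45.8%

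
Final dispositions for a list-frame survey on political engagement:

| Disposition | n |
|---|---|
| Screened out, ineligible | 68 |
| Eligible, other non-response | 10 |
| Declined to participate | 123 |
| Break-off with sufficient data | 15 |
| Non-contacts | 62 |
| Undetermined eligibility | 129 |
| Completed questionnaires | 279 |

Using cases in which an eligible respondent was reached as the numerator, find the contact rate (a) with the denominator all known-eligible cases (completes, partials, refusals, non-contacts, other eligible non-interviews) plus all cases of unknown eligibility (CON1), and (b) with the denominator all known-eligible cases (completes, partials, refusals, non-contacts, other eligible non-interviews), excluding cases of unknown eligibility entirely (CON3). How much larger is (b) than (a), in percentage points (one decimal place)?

18.2

Numerator → 279 + 15 + 123 + 10 = 427
Denom → 279 + 15 + 123 + 62 + 10 + 129 = 618
CON1 = 427 / 618 = 0.6909
Denom → 279 + 15 + 123 + 62 + 10 = 489
CON3 = 427 / 489 = 0.8732
Difference = 87.32 − 69.09 = 18.23 percentage points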